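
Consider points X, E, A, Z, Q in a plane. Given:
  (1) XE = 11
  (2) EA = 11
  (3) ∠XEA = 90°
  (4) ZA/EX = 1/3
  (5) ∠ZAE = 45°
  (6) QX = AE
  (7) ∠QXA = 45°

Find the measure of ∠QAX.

From the given relations: QX = AE = 11.
Step 1: By the law of cosines on triangle XEA: XA² = 11² + 11² − 2·11·11·cos(90°) = 242, so XA = 11·√2.
Step 2: By the law of cosines on triangle AXQ: AQ² = (11·√2)² + 11² − 2·11·√2·11·cos(45°) = 121, so AQ = 11.
Step 3: By the inverse law of cosines on triangle QAX: cos(∠QAX) = (11² + (11·√2)² − 11²) / (2·11·11·√2) = 242/342.24 = 0.7071, so ∠QAX = 45°.

Therefore, the measure of angle ∠QAX = 45°.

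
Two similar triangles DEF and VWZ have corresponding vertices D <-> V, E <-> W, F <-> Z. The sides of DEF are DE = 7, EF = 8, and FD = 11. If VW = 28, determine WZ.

Similar triangles have proportional sides. Setting up the proportion:
VW / DE = WZ / EF
28 / 7 = WZ / 8
WZ = 8 * 28 / 7 = 32.

32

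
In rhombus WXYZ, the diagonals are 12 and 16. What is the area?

The diagonals of a rhombus divide it into four right triangles.
Each triangle has legs 12/ 2 = 6 and 16/2 = 8, so each has area (1/2)*6*8 = 24.
Four such triangles give total area = (d1 * d2) / 2 = 96.

96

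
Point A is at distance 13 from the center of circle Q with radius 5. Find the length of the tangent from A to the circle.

tangent = √(d² - r²) = √(13² - 5²) = √(169 - 25) = √144 = 12

12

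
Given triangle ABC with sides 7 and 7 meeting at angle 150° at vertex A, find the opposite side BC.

Law of cosines: BC^2 = 7^2 + 7^2 - 2(7)(7)cos(150°) = 49*sqrt(3) + 98, so BC = 7*sqrt(sqrt(3) + 2).

7*sqrt(sqrt(3) + 2)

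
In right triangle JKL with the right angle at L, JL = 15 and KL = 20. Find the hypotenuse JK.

In a right triangle, the square of the hypotenuse equals the sum of the squares of the two legs.
The legs are 15 and 20, so the hypotenuse = sqrt(225 + 400) = sqrt(625) = 25.

25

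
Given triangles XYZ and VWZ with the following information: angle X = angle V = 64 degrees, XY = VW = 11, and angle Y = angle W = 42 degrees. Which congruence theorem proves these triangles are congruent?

The given information matches ASA: Two pairs of corresponding angles and the included side are equal (Angle-Side-Angle).

ASA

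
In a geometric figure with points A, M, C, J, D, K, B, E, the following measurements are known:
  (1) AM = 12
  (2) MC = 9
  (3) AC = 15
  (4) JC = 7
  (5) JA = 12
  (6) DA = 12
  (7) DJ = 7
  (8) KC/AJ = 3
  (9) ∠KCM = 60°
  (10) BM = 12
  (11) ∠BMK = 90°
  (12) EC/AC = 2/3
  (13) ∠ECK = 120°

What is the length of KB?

From the given relations: KC = 3·AJ = 3·12 = 36.
Step 1: By the law of cosines on triangle KCM: KM² = 36² + 9² − 2·36·9·cos(60°) = 1053, so KM = 9·√13.
Step 2: By the law of cosines on triangle KMB: KB² = (9·√13)² + 12² − 2·9·√13·12·cos(90°) = 1197, so KB = 3·√133.

Therefore, the length of KB = 3·√133.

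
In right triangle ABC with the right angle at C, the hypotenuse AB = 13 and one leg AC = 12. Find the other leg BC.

Rearranging the Pythagorean theorem to solve for the unknown leg:
leg^2 = hypotenuse^2 - known_leg^2 = 169 - 144 = 25
leg = sqrt(25) = 5.

5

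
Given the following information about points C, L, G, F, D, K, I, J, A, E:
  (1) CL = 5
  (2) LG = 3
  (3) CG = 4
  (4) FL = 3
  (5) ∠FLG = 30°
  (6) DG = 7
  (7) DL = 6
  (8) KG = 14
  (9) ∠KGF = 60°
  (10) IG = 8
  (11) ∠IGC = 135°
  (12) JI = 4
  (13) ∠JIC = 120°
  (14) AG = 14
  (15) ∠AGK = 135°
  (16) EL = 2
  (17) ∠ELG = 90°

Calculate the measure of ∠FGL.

Step 1: By the law of cosines on triangle GLF: GF² = 3² + 3² − 2·3·3·cos(30°) = 2.41, so GF ≈ 1.55.
Step 2: By the inverse law of cosines on triangle FGL: cos(∠FGL) = (1.55² + 3² − 3²) / (2·1.55·3) = 2.41/9.32 = 0.2588, so ∠FGL = 75°.

Therefore, the measure of angle ∠FGL = 75°.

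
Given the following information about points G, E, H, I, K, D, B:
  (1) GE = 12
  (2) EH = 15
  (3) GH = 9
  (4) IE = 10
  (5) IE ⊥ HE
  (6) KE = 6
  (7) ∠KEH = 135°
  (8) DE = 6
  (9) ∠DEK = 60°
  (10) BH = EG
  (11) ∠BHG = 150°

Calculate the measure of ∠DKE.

Step 1: By the law of cosines on triangle KED: KD² = 6² + 6² − 2·6·6·cos(60°) = 36, so KD = 6.
Step 2: By the inverse law of cosines on triangle DKE: cos(∠DKE) = (6² + 6² − 6²) / (2·6·6) = 36/72 = 0.5, so ∠DKE = 60°.

Therefore, the measure of angle ∠DKE = 60°.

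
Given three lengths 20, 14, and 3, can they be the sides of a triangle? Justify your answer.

The longest side is 20. The other two sides sum to 3 + 14 = 17.
Since 17 ≤ 20, the two shorter sides cannot reach around to close the triangle.

No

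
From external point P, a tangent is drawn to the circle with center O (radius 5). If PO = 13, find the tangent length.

The tangent, radius, and line from the external point to the center form a right triangle.
The right angle is where the tangent meets the radius.
By the Pythagorean theorem: tangent² + 5² = 13²
tangent² = 169 - 25 = 144
tangent = 12

12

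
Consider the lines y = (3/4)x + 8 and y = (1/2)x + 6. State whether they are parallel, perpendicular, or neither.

Slope of line 1: m1 = 3/4
Slope of line 2: m2 = 1/2
m1 != m2 (3/4 != 1/2), so not parallel.
m1 * m2 = (3/4) * (1/2) = 3/8 != -1, so not perpendicular.
The lines are neither parallel nor perpendicular.

Neither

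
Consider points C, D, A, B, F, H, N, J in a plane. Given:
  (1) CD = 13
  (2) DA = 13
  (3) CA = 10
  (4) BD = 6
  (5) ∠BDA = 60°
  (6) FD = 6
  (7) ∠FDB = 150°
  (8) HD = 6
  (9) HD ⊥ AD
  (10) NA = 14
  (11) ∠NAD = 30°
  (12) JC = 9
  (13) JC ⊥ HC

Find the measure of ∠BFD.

Step 1: By the law of cosines on triangle FDB: FB² = 6² + 6² − 2·6·6·cos(150°) = 134.35, so FB ≈ 11.59.
Step 2: By the inverse law of cosines on triangle BFD: cos(∠BFD) = (11.59² + 6² − 6²) / (2·11.59·6) = 134.35/139.09 = 0.9659, so ∠BFD = 15°.

Therefore, the measure of angle ∠BFD = 15°.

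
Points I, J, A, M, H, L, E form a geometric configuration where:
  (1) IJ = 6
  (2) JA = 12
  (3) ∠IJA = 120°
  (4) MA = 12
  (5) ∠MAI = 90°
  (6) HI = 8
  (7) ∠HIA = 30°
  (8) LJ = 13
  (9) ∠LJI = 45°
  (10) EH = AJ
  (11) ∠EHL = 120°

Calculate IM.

Step 1: By the law of cosines on triangle IJA: IA² = 6² + 12² − 2·6·12·cos(120°) = 252, so IA = 6·√7.
Step 2: By the law of cosines on triangle IAM: IM² = (6·√7)² + 12² − 2·6·√7·12·cos(90°) = 396, so IM = 6·√11.

Therefore, the length of IM = 6·√11.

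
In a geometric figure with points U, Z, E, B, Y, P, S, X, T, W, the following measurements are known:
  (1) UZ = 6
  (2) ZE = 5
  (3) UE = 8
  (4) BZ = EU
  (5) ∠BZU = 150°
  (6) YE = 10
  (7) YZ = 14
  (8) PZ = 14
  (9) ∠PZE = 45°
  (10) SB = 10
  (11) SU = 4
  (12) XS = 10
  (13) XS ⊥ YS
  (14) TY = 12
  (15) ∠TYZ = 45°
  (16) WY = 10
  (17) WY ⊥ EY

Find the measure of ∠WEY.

Step 1: By the law of cosines on triangle EYW: EW² = 10² + 10² − 2·10·10·cos(90°) = 200, so EW = 10·√2.
Step 2: By the inverse law of cosines on triangle WEY: cos(∠WEY) = ((10·√2)² + 10² − 10²) / (2·10·√2·10) = 200/282.84 = 0.7071, so ∠WEY = 45°.

Therefore, the measure of angle ∠WEY = 45°.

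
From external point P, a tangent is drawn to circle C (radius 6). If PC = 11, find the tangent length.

tangent = √(d² - r²) = √(11² - 6²) = √(121 - 36) = √85 = sqrt(85)

sqrt(85)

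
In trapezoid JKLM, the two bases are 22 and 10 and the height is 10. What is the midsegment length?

The midsegment of a trapezoid = (base1 + base2) / 2
midsegment = (22 + 10) / 2
midsegment = 32 / 2
midsegment = 16

16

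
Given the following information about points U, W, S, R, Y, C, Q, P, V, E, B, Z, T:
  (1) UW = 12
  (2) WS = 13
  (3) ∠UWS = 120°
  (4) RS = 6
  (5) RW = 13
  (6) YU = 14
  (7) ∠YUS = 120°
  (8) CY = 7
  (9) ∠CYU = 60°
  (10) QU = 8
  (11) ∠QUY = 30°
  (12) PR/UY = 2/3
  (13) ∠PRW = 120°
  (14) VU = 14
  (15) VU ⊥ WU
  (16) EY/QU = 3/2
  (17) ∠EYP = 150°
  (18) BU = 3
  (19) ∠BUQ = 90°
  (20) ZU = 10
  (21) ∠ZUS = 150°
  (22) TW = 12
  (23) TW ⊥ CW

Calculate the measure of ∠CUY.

Step 1: By the law of cosines on triangle UYC: UC² = 14² + 7² − 2·14·7·cos(60°) = 147, so UC = 7·√3.
Step 2: By the inverse law of cosines on triangle CUY: cos(∠CUY) = ((7·√3)² + 14² − 7²) / (2·7·√3·14) = 294/339.48 = 0.866, so ∠CUY = 30°.

Therefore, the measure of angle ∠CUY = 30°.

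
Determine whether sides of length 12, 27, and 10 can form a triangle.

Check the triangle inequality: 12 + 10 = 22 ≤ 27.
Since the sum of two sides does not exceed the third, no triangle can be formed.

No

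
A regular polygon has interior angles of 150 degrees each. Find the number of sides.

Exterior angle = 180 - 150 = 30. n = 360 / 30 = 12.

12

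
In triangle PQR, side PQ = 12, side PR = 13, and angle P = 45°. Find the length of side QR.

When two sides and the included angle are known, the law of cosines gives the third side.
c^2 = a^2 + b^2 - 2ab cos(C) generalizes the Pythagorean theorem to non-right triangles.
Here: QR^2 = 144 + 169 - 312*(sqrt(2)/2) = 313 - 156*sqrt(2)
QR = sqrt(313 - 156*sqrt(2))

sqrt(313 - 156*sqrt(2))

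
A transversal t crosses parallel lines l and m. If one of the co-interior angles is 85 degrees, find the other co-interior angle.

Co-interior angles sum to 180: 180 - 85 = 95 degrees.

95 degrees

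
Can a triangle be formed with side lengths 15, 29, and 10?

Check the triangle inequality: 15 + 10 = 25 ≤ 29.
Since the sum of two sides does not exceed the third, no triangle can be formed.

No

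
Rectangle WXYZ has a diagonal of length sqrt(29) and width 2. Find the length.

Using the Pythagorean theorem: d^2 = a^2 + b^2
b^2 = d^2 - a^2
b^2 = 29 - 4
b^2 = 25
b = sqrt(25) = 5

5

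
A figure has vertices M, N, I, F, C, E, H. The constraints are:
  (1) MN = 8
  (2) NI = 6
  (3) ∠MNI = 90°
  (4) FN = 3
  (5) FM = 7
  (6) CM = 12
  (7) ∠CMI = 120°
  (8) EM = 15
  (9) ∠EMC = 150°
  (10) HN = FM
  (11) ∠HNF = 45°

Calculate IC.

Step 1: By the law of cosines on triangle INM: IM² = 6² + 8² − 2·6·8·cos(90°) = 100, so IM = 10.
Step 2: By the law of cosines on triangle IMC: IC² = 10² + 12² − 2·10·12·cos(120°) = 364, so IC = 2·√91.

Therefore, the length of IC = 2·√91.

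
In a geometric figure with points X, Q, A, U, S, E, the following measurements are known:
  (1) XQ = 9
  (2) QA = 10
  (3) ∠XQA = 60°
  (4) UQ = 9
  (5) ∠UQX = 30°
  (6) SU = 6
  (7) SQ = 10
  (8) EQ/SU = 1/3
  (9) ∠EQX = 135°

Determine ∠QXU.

Step 1: By the law of cosines on triangle XQU: XU² = 9² + 9² − 2·9·9·cos(30°) = 21.7, so XU ≈ 4.66.
Step 2: By the inverse law of cosines on triangle QXU: cos(∠QXU) = (9² + 4.66² − 9²) / (2·9·4.66) = 21.7/83.86 = 0.2588, so ∠QXU = 75°.

Therefore, the measure of angle ∠QXU = 75°.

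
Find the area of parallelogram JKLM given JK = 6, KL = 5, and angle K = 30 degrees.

Area = a * b * sin(theta)
Area = 6 * 5 * sin(30 degrees)
Area = 30 * 1/2
Area = 15

15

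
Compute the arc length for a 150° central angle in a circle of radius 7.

Arc length = 2π(7)(5/12) = 35*pi/6

35*pi/6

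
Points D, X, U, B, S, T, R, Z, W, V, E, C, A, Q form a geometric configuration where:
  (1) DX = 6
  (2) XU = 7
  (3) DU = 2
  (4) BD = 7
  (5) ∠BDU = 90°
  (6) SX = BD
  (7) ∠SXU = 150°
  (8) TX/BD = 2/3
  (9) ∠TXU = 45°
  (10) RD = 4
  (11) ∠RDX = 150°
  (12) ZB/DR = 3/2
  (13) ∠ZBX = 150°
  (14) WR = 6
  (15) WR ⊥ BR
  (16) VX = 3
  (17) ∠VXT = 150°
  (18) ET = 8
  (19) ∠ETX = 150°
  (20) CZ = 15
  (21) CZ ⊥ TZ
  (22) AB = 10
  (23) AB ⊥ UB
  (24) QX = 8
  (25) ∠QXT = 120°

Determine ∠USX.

From the given relations: SX = BD = 7.
Step 1: By the law of cosines on triangle SXU: SU² = 7² + 7² − 2·7·7·cos(150°) = 182.87, so SU ≈ 13.52.
Step 2: By the inverse law of cosines on triangle USX: cos(∠USX) = (13.52² + 7² − 7²) / (2·13.52·7) = 182.87/189.32 = 0.9659, so ∠USX = 15°.

Therefore, the measure of angle ∠USX = 15°.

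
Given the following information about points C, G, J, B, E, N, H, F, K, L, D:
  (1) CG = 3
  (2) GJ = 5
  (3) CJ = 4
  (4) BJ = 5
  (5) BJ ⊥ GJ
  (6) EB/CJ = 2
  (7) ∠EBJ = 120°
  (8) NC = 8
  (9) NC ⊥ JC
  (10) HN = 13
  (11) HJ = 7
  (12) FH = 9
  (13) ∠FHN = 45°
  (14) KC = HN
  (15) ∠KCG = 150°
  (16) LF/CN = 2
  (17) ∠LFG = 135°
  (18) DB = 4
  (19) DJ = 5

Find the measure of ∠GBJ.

Step 1: By the law of cosines on triangle BJG: BG² = 5² + 5² − 2·5·5·cos(90°) = 50, so BG = 5·√2.
Step 2: By the inverse law of cosines on triangle GBJ: cos(∠GBJ) = ((5·√2)² + 5² − 5²) / (2·5·√2·5) = 50/70.71 = 0.7071, so ∠GBJ = 45°.

Therefore, the measure of angle ∠GBJ = 45°.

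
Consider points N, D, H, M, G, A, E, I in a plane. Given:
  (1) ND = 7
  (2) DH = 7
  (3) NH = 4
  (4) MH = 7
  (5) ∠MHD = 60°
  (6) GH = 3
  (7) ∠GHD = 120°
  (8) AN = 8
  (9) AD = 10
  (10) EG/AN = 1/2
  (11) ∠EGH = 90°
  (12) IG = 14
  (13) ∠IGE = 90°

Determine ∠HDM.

Step 1: By the law of cosines on triangle DHM: DM² = 7² + 7² − 2·7·7·cos(60°) = 49, so DM = 7.
Step 2: By the inverse law of cosines on triangle HDM: cos(∠HDM) = (7² + 7² − 7²) / (2·7·7) = 49/98 = 0.5, so ∠HDM = 60°.

Therefore, the measure of angle ∠HDM = 60°.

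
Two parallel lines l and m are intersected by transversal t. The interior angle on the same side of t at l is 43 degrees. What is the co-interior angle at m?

Co-interior angles (same-side interior) formed by parallel lines and a transversal are supplementary (sum to 180 degrees).
The given angle is 43 degrees.
The co-interior angle = 180 - 43 = 137 degrees.

137 degrees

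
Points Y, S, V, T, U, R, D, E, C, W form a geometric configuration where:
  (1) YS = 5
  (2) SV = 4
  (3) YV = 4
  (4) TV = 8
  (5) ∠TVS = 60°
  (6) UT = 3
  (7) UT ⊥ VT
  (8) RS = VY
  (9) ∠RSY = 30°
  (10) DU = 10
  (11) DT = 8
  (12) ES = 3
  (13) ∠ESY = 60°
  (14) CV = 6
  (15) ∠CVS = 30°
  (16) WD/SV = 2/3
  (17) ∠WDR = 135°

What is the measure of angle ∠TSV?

Step 1: By the law of cosines on triangle SVT: ST² = 4² + 8² − 2·4·8·cos(60°) = 48, so ST = 4·√3.
Step 2: By the inverse law of cosines on triangle TSV: cos(∠TSV) = ((4·√3)² + 4² − 8²) / (2·4·√3·4) = 0/55.43 = 0, so ∠TSV = 90°.

Therefore, the measure of angle ∠TSV = 90°.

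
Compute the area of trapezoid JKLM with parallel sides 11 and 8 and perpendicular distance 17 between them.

A trapezoid's area equals the midsegment times the height.
The midsegment is (11 + 8) / 2 = 19/2.
Area = 19/2 * 17 = 323/2.

323/2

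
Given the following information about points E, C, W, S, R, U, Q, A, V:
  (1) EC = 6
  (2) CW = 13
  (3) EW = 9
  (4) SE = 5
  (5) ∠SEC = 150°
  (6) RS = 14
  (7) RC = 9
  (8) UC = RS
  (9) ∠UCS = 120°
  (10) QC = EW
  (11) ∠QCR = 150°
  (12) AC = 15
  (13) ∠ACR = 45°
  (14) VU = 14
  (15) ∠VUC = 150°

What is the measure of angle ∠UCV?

From the given relations: UC = RS = 14.
Step 1: By the law of cosines on triangle CUV: CV² = 14² + 14² − 2·14·14·cos(150°) = 731.48, so CV ≈ 27.05.
Step 2: By the inverse law of cosines on triangle UCV: cos(∠UCV) = (14² + 27.05² − 14²) / (2·14·27.05) = 731.48/757.29 = 0.9659, so ∠UCV = 15°.

Therefore, the measure of angle ∠UCV = 15°.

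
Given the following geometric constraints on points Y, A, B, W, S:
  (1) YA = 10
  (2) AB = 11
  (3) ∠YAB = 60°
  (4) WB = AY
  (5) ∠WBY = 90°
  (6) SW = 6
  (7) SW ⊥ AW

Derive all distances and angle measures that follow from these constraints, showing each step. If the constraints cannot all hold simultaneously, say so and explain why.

The constraints are consistent.

From the given relations:
  WB = AY = 10

Step 1: From YA = 10, AB = 11, and ∠YAB = 60°, by the law of cosines:
  YB² = YA² + AB² - 2·YA·AB·cos(60°) = 100 + 121 - 110 = 111
  YB = √111

Step 2: From YB = √111, BW = 10, and ∠YBW = 90°, by the law of cosines:
  YW² = YB² + BW² - 2·YB·BW·cos(90°) = 111 + 100 - 0 = 211
  YW ≈ 14.53

Step 3: From YA = 10, YB = √111, AB = 11, by the inverse law of cosines:
  cos(∠AYB) = (YA² + YB² - AB²) / (2·YA·YB)
  ∠AYB = 64.72°

Step 4: From BA = 11, BY = √111, AY = 10, by the inverse law of cosines:
  cos(∠ABY) = (BA² + BY² - AY²) / (2·BA·BY)
  ∠ABY = 55.28°

Step 5: From YB = √111, YW = 14.53, BW = 10, by the inverse law of cosines:
  cos(∠BYW) = (YB² + YW² - BW²) / (2·YB·YW)
  ∠BYW = 43.51°

Step 6: From WB = 10, WY = 14.53, BY = √111, by the inverse law of cosines:
  cos(∠BWY) = (WB² + WY² - BY²) / (2·WB·WY)
  ∠BWY = 46.49°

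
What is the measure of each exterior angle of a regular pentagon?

Each exterior angle of a regular n-gon is 360 / n.
For n = 5: 360 / 5 = 72 degrees.

72 degrees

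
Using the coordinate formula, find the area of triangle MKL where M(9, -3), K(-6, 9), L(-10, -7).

The Shoelace formula computes the area from vertex coordinates by summing cross products.
For vertices (9,-3), (-6,9), (-10,-7):
Signed sum = 9*9 - -6*-3 + -6*-7 - -10*9 + -10*-3 - 9*-7
= 63 + 132 + 93 = 288
Area = (1/2)|288| = 144.

144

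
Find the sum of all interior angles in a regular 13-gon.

The sum of interior angles of an n-sided polygon is (n - 2) * 180.
For n = 13: (13 - 2) * 180 = 11 * 180 = 1980 degrees.

1980 degrees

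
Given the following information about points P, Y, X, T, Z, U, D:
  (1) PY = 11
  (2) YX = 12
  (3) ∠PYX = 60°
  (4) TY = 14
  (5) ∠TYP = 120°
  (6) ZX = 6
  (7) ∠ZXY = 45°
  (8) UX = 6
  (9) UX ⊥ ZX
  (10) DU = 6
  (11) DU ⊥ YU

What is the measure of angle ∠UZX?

Step 1: By the law of cosines on triangle ZXU: ZU² = 6² + 6² − 2·6·6·cos(90°) = 72, so ZU = 6·√2.
Step 2: By the inverse law of cosines on triangle UZX: cos(∠UZX) = ((6·√2)² + 6² − 6²) / (2·6·√2·6) = 72/101.82 = 0.7071, so ∠UZX = 45°.

Therefore, the measure of angle ∠UZX = 45°.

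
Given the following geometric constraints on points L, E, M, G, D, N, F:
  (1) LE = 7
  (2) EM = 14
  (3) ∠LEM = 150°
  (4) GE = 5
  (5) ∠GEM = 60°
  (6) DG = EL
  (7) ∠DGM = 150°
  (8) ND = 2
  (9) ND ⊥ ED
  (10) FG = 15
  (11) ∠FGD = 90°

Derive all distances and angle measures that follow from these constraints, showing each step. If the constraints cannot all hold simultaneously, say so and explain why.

The constraints are consistent.

From the given relations:
  DG = EL = 7

Step 1: From LE = 7, EM = 14, and ∠LEM = 150°, by the law of cosines:
  LM² = LE² + EM² - 2·LE·EM·cos(150°) = 49 + 196 + 169.7 = 414.7
  LM ≈ 20.37

Step 2: From ME = 14, EG = 5, and ∠MEG = 60°, by the law of cosines:
  MG² = ME² + EG² - 2·ME·EG·cos(60°) = 196 + 25 - 70 = 151
  MG = √151

Step 3: From DG = 7, GF = 15, and ∠DGF = 90°, by the law of cosines:
  DF² = DG² + GF² - 2·DG·GF·cos(90°) = 49 + 225 - 0 = 274
  DF ≈ 16.55

Step 4: From MG = √151, GD = 7, and ∠MGD = 150°, by the law of cosines:
  MD² = MG² + GD² - 2·MG·GD·cos(150°) = 151 + 49 + 149 = 349
  MD ≈ 18.68

Step 5: From LE = 7, LM = 20.37, EM = 14, by the inverse law of cosines:
  cos(∠ELM) = (LE² + LM² - EM²) / (2·LE·LM)
  ∠ELM = 20.1°

Step 6: From ME = 14, MG = √151, EG = 5, by the inverse law of cosines:
  cos(∠EMG) = (ME² + MG² - EG²) / (2·ME·MG)
  ∠EMG = 20.63°

Step 7: From ME = 14, ML = 20.37, EL = 7, by the inverse law of cosines:
  cos(∠EML) = (ME² + ML² - EL²) / (2·ME·ML)
  ∠EML = 9.9°

Step 8: From GE = 5, GM = √151, EM = 14, by the inverse law of cosines:
  cos(∠EGM) = (GE² + GM² - EM²) / (2·GE·GM)
  ∠EGM = 99.37°

Step 9: From DF = 16.55, DG = 7, FG = 15, by the inverse law of cosines:
  cos(∠FDG) = (DF² + DG² - FG²) / (2·DF·DG)
  ∠FDG = 64.98°

Step 10: From FD = 16.55, FG = 15, DG = 7, by the inverse law of cosines:
  cos(∠DFG) = (FD² + FG² - DG²) / (2·FD·FG)
  ∠DFG = 25.02°

Step 11: From MD = 18.68, MG = √151, DG = 7, by the inverse law of cosines:
  cos(∠DMG) = (MD² + MG² - DG²) / (2·MD·MG)
  ∠DMG = 10.8°

Step 12: From DG = 7, DM = 18.68, GM = √151, by the inverse law of cosines:
  cos(∠GDM) = (DG² + DM² - GM²) / (2·DG·DM)
  ∠GDM = 19.2°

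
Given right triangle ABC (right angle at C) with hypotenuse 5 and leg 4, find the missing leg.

BC = sqrt(5^2 - 4^2) = sqrt(9) = 3

3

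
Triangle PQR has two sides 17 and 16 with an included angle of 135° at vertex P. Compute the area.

When two sides and the included angle are known, the area formula is (1/2)ab sin(C).
The height from one side to the opposite vertex is 16 sin(135°) = 8*sqrt(2).
Area = (1/2) * 17 * 8*sqrt(2) = 68*sqrt(2).

68*sqrt(2)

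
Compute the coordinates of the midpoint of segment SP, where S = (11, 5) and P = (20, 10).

M = ((x₁ + x₂)/2, (y₁ + y₂)/2)
= ((11 + 20)/2, (5 + 10)/2)
= (31/2, 15/2) = (31/2, 15/2)

(31/2, 15/2)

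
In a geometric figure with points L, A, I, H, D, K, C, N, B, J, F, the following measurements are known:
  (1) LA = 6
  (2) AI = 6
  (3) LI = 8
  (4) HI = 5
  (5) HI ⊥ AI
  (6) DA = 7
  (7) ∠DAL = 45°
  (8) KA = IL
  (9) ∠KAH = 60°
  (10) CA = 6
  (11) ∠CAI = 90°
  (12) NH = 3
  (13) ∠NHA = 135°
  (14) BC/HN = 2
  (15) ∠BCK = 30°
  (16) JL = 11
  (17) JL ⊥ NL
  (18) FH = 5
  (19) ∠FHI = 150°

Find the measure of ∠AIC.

Step 1: By the law of cosines on triangle IAC: IC² = 6² + 6² − 2·6·6·cos(90°) = 72, so IC = 6·√2.
Step 2: By the inverse law of cosines on triangle AIC: cos(∠AIC) = (6² + (6·√2)² − 6²) / (2·6·6·√2) = 72/101.82 = 0.7071, so ∠AIC = 45°.

Therefore, the measure of angle ∠AIC = 45°.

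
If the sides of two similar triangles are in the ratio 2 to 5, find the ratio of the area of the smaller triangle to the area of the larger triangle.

The ratio of areas of similar triangles equals the square of the side ratio.
Side ratio = 2:5
Area ratio = (2/5)^2 = 4/25 = 4:25

4:25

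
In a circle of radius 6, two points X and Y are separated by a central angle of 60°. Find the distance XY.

Chord length = 2r sin(θ/2)
= 2 × 6 × sin(60°/2)
= 2 × 6 × sin(30°)
= 6

6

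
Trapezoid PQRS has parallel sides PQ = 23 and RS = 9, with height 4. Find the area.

A trapezoid's area equals the midsegment times the height.
The midsegment is (23 + 9) / 2 = 16.
Area = 16 * 4 = 64.

64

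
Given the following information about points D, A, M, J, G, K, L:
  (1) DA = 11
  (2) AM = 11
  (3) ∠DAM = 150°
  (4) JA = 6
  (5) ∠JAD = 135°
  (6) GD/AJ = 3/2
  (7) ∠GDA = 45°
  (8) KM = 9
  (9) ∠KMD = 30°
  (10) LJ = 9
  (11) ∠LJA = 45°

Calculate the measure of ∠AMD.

Step 1: By the law of cosines on triangle MAD: MD² = 11² + 11² − 2·11·11·cos(150°) = 451.58, so MD ≈ 21.25.
Step 2: By the inverse law of cosines on triangle AMD: cos(∠AMD) = (11² + 21.25² − 11²) / (2·11·21.25) = 451.58/467.51 = 0.9659, so ∠AMD = 15°.

Therefore, the measure of angle ∠AMD = 15°.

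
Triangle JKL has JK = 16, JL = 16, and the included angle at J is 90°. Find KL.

By the law of cosines: KL^2 = JK^2 + JL^2 - 2*JK*JL*cos(J)
KL^2 = 16^2 + 16^2 - 2*16*16*cos(90°)
KL^2 = 256 + 256 - 512*(0)
KL^2 = 512
KL = 16*sqrt(2)

16*sqrt(2)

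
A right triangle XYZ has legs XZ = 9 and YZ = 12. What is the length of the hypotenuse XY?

In a right triangle, the square of the hypotenuse equals the sum of the squares of the two legs.
The legs are 9 and 12, so the hypotenuse = sqrt(81 + 144) = sqrt(225) = 15.

15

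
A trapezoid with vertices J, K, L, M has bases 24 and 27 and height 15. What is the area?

Area = (24 + 27) * 15 / 2 = 765 / 2 = 765/2

765/2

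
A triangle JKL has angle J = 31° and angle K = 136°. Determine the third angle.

angle L = 180 - 31 - 136 = 13 degrees.

13 degrees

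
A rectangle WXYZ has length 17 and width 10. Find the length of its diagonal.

d = sqrt(17^2 + 10^2) = sqrt(389)

sqrt(389)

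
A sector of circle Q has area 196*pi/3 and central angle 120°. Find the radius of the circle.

r² = 360 × 196*pi/3 / (π × 120) = 196, so r = 14.

14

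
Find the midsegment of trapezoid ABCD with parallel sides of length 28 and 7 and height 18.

The midsegment of a trapezoid = (base1 + base2) / 2
midsegment = (28 + 7) / 2
midsegment = 35 / 2
midsegment = 35/2

35/2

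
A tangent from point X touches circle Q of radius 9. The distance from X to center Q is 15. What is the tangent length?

The tangent, radius, and line from the external point to the center form a right triangle.
The right angle is where the tangent meets the radius.
By the Pythagorean theorem: tangent² + 9² = 15²
tangent² = 225 - 81 = 144
tangent = 12

12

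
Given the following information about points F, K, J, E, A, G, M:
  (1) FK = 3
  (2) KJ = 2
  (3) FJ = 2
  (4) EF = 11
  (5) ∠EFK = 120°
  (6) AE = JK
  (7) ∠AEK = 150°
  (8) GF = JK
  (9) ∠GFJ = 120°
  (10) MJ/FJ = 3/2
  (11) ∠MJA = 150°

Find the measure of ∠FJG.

From the given relations: GF = JK = 2.
Step 1: By the law of cosines on triangle JFG: JG² = 2² + 2² − 2·2·2·cos(120°) = 12, so JG = 2·√3.
Step 2: By the inverse law of cosines on triangle FJG: cos(∠FJG) = (2² + (2·√3)² − 2²) / (2·2·2·√3) = 12/13.86 = 0.866, so ∠FJG = 30°.

Therefore, the measure of angle ∠FJG = 30°.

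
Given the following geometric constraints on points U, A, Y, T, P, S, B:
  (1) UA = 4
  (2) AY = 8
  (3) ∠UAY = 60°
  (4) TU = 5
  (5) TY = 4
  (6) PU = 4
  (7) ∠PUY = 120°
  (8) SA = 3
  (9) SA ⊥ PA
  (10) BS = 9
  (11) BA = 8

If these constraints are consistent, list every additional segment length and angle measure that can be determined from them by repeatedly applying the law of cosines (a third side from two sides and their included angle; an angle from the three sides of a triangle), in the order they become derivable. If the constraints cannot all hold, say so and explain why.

The constraints are consistent. Derivable facts, in order:
After 1 step:
- UY = 4·√3
- ∠ABS = 19.19°
- ∠ASB = 61.22°
- ∠BAS = 99.59°
After 2 steps:
- YP ≈ 9.58
- ∠AUY = 90°
- ∠AYU = 30°
- ∠TUY = 34.64°
- ∠TYU = 45.28°
- ∠UTY = 100.08°
After 3 steps:
- ∠PYU = 21.21°
- ∠UPY = 38.79°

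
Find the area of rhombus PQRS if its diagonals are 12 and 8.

Area = (12 * 8) / 2 = 96 / 2 = 48

48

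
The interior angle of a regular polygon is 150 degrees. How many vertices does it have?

Each interior angle of a regular n-gon is (n - 2) * 180 / n.
Setting this equal to 150:
(n - 2) * 180 / n = 150
Each exterior angle = 180 - 150 = 30 degrees.
Since exterior angles sum to 360: n = 360 / 30 = 12.

12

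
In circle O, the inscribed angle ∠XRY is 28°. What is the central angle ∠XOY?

By the inscribed angle theorem, the central angle is twice the inscribed angle.
Central angle = 2 × 28° = 56°

56°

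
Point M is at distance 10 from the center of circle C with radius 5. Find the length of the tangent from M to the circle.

The tangent, radius, and line from the external point to the center form a right triangle.
The right angle is where the tangent meets the radius.
By the Pythagorean theorem: tangent² + 5² = 10²
tangent² = 100 - 25 = 75
tangent = 5*sqrt(3)

5*sqrt(3)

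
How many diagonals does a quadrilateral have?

Each of the 4 vertices connects to 1 non-adjacent vertices via diagonals.
Total connections = 4 × 1 = 4, but each diagonal is counted twice.
Number of diagonals = 4 / 2 = 2.

2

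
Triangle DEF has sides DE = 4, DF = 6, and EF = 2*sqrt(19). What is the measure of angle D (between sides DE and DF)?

By the inverse law of cosines: cos(D) = (DE² + DF² - EF²) / (2 × DE × DF)
cos(D) = (4² + 6² - (2*sqrt(19))²) / (2 × 4 × 6)
cos(D) = (16 + 36 - (76)) / 48
cos(D) = -1/2
D = arccos(-1/2) = 120°

120°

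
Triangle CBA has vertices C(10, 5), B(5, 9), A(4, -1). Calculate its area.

The Shoelace formula computes the area from vertex coordinates by summing cross products.
For vertices (10,5), (5,9), (4,-1):
Signed sum = 10*9 - 5*5 + 5*-1 - 4*9 + 4*5 - 10*-1
= 65 + -41 + 30 = 54
Area = (1/2)|54| = 27.

27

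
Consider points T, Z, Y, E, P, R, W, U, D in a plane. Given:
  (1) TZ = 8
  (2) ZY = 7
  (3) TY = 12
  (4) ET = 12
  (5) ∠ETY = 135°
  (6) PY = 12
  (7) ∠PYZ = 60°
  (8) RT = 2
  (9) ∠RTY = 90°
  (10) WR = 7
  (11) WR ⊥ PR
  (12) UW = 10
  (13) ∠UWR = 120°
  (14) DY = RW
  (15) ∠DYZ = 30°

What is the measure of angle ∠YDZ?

From the given relations: DY = RW = 7.
Step 1: By the law of cosines on triangle DYZ: DZ² = 7² + 7² − 2·7·7·cos(30°) = 13.13, so DZ ≈ 3.62.
Step 2: By the inverse law of cosines on triangle YDZ: cos(∠YDZ) = (7² + 3.62² − 7²) / (2·7·3.62) = 13.13/50.73 = 0.2588, so ∠YDZ = 75°.

Therefore, the measure of angle ∠YDZ = 75°.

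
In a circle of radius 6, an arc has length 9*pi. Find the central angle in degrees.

Arc length L = 2πr × θ/360, so θ = 360L / (2πr).
θ = 360 × 9*pi / (2π × 6)
θ = 270°
θ = 270°

270°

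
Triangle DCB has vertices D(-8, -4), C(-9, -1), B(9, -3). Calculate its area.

The Shoelace formula computes the area from vertex coordinates by summing cross products.
For vertices (-8,-4), (-9,-1), (9,-3):
Signed sum = -8*-1 - -9*-4 + -9*-3 - 9*-1 + 9*-4 - -8*-3
= -28 + 36 + -60 = -52
Area = (1/2)|-52| = 26.

26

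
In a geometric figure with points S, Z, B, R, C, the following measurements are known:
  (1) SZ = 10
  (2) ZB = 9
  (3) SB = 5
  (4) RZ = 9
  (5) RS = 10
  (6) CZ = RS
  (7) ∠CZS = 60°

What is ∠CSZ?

From the given relations: CZ = RS = 10.
Step 1: By the law of cosines on triangle SZC: SC² = 10² + 10² − 2·10·10·cos(60°) = 100, so SC = 10.
Step 2: By the inverse law of cosines on triangle CSZ: cos(∠CSZ) = (10² + 10² − 10²) / (2·10·10) = 100/200 = 0.5, so ∠CSZ = 60°.

Therefore, the measure of angle ∠CSZ = 60°.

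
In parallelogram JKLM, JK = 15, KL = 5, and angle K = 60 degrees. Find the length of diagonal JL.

Law of cosines: d^2 = 15^2 + 5^2 - 2(15)(5)cos(60°) = 175, so d = 5*sqrt(7).

5*sqrt(7)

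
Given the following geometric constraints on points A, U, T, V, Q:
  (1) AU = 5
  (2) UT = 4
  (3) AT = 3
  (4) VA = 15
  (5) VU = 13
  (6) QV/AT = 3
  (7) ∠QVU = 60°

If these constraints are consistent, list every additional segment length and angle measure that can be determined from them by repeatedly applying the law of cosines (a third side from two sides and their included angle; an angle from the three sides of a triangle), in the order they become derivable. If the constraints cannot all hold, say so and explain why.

The constraints are consistent. Derivable facts, in order:
After 1 step:
- UQ = √133
- ∠ATU = 90°
- ∠AUT = 36.87°
- ∠AUV = 103.8°
- ∠AVU = 18.89°
- ∠TAU = 53.13°
- ∠UAV = 57.32°
After 2 steps:
- ∠QUV = 42.52°
- ∠UQV = 77.48°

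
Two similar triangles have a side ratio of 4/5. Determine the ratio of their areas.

Area scales with the square of linear dimensions. If every length is multiplied by 4/5, then the area is multiplied by (4/5)^2 = 16/25.
The area ratio is 16:25.

16:25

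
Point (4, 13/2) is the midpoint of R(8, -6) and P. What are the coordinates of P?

Using the midpoint formula: M = ((x1 + x2)/2, (y1 + y2)/2)
We know M = (4, 13/2) and R = (8, -6)
For x: 4 = (8 + x2)/2, so x2 = 2*4 - 8 = 0
For y: 13/2 = (-6 + y2)/2, so y2 = 2*13/2 - -6 = 19
P = (0, 19)

(0, 19)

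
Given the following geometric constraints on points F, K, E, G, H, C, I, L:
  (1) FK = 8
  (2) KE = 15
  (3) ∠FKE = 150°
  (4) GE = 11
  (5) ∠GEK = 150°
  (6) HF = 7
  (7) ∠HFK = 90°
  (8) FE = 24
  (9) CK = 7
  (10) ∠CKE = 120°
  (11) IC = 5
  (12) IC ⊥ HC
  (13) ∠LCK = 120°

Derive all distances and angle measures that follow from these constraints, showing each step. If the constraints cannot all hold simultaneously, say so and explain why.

These constraints are not satisfiable: (1), (2) and (3) already determine FE: by the law of cosines FE² = 8² + 15² − 2·8·15·cos(150°) = 496.85, so FE ≈ 22.29, which contradicts (8) FE = 24. No planar figure meets all of them, so nothing further can be derived.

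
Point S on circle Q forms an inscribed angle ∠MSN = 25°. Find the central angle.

Central angle = 2 × 25° = 50° (inscribed angle theorem).

50°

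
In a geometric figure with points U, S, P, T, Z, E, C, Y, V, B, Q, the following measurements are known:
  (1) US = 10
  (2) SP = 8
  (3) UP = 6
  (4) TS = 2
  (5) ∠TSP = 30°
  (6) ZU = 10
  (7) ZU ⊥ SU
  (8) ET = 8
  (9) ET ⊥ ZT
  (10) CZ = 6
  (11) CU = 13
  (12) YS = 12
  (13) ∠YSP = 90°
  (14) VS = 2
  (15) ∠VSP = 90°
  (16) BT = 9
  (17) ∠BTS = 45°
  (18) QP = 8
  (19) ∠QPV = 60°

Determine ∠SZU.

Step 1: By the law of cosines on triangle ZUS: ZS² = 10² + 10² − 2·10·10·cos(90°) = 200, so ZS = 10·√2.
Step 2: By the inverse law of cosines on triangle SZU: cos(∠SZU) = ((10·√2)² + 10² − 10²) / (2·10·√2·10) = 200/282.84 = 0.7071, so ∠SZU = 45°.

Therefore, the measure of angle ∠SZU = 45°.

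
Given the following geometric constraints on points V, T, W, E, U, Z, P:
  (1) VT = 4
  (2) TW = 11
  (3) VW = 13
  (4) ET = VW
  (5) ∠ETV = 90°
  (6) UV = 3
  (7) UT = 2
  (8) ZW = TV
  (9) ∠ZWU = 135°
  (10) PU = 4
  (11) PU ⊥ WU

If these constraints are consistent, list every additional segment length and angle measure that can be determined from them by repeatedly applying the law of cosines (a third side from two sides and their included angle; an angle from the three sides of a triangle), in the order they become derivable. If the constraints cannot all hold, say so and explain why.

The constraints are consistent. Derivable facts, in order:
After 1 step:
- VE = √185
- ∠TUV = 104.48°
- ∠TVU = 28.96°
- ∠TVW = 52.02°
- ∠TWV = 16.66°
- ∠UTV = 46.57°
- ∠VTW = 111.32°
After 2 steps:
- ∠EVT = 72.9°
- ∠TEV = 17.1°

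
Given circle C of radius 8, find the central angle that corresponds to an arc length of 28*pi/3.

The full circumference is 2πr = 16*pi.
The arc is 28*pi/3 / 16*pi = 7/12 of the full circle.
So the central angle = 7/12 × 360° = 210°.

210°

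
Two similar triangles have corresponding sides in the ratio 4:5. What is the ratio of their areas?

Area scales with the square of linear dimensions. If every length is multiplied by 4/5, then the area is multiplied by (4/5)^2 = 16/25.
The area ratio is 16:25.

16:25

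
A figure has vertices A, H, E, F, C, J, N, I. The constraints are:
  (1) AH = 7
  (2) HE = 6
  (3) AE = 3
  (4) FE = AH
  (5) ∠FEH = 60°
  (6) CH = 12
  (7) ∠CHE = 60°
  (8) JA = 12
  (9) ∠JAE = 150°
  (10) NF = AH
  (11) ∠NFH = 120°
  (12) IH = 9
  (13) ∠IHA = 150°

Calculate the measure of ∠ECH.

Step 1: By the law of cosines on triangle CHE: CE² = 12² + 6² − 2·12·6·cos(60°) = 108, so CE = 6·√3.
Step 2: By the inverse law of cosines on triangle ECH: cos(∠ECH) = ((6·√3)² + 12² − 6²) / (2·6·√3·12) = 216/249.42 = 0.866, so ∠ECH = 30°.

Therefore, the measure of angle ∠ECH = 30°.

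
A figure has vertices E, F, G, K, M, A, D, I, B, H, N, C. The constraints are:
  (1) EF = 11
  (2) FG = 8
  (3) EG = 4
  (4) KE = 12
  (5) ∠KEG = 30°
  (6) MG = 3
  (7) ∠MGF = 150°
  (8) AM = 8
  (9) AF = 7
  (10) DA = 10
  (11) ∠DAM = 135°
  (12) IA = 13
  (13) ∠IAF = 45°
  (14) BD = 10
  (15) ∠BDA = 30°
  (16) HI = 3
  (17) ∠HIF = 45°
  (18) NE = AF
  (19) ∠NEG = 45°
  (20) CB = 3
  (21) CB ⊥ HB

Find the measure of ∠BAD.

Step 1: By the law of cosines on triangle ADB: AB² = 10² + 10² − 2·10·10·cos(30°) = 26.79, so AB ≈ 5.18.
Step 2: By the inverse law of cosines on triangle BAD: cos(∠BAD) = (5.18² + 10² − 10²) / (2·5.18·10) = 26.79/103.53 = 0.2588, so ∠BAD = 75°.

Therefore, the measure of angle ∠BAD = 75°.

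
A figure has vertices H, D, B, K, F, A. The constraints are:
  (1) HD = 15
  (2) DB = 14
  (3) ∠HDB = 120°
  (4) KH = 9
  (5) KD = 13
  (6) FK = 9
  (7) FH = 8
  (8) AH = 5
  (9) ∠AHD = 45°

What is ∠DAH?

Step 1: By the law of cosines on triangle AHD: AD² = 5² + 15² − 2·5·15·cos(45°) = 143.93, so AD ≈ 12.
Step 2: By the inverse law of cosines on triangle DAH: cos(∠DAH) = (12² + 5² − 15²) / (2·12·5) = -56.07/119.97 = -0.4673, so ∠DAH = 117.86°.

Therefore, the measure of angle ∠DAH = 117.86°.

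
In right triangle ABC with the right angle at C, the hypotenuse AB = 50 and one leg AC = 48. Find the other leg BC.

BC = sqrt(50^2 - 48^2) = sqrt(196) = 14

14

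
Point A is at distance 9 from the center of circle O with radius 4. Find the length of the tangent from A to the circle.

Let T be the point of tangency. Then OT ⊥ AT (radius ⊥ tangent).
In right triangle OTA: OA² = OT² + AT²
9² = 4² + AT²
AT² = 65, AT = sqrt(65)

sqrt(65)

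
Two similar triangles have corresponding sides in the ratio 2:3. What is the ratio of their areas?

Area ratio = (side ratio)^2 = (2/3)^2 = 4:9.

4:9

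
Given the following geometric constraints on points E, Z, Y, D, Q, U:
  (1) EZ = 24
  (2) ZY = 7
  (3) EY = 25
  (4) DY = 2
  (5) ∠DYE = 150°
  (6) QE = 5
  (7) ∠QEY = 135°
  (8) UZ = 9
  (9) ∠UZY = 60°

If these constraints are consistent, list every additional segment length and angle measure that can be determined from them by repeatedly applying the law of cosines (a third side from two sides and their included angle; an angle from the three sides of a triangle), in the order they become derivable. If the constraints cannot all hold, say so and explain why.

The constraints are consistent. Derivable facts, in order:
After 1 step:
- ED ≈ 26.75
- YQ ≈ 28.75
- YU = √67
- ∠EYZ = 73.74°
- ∠EZY = 90°
- ∠YEZ = 16.26°
After 2 steps:
- ∠DEY = 2.14°
- ∠EDY = 27.86°
- ∠EQY = 37.94°
- ∠EYQ = 7.06°
- ∠UYZ = 72.22°
- ∠YUZ = 47.78°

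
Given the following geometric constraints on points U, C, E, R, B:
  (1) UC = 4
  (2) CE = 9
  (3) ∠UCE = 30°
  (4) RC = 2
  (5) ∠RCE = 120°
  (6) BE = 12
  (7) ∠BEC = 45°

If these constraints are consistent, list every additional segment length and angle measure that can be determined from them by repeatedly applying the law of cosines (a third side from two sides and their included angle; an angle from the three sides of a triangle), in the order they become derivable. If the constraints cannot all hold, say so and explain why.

The constraints are consistent. Derivable facts, in order:
After 1 step:
- CB ≈ 8.5
- ER = √103
- UE ≈ 5.89
After 2 steps:
- ∠BCE = 86.53°
- ∠CBE = 48.47°
- ∠CER = 9.83°
- ∠CEU = 19.86°
- ∠CRE = 50.17°
- ∠CUE = 130.14°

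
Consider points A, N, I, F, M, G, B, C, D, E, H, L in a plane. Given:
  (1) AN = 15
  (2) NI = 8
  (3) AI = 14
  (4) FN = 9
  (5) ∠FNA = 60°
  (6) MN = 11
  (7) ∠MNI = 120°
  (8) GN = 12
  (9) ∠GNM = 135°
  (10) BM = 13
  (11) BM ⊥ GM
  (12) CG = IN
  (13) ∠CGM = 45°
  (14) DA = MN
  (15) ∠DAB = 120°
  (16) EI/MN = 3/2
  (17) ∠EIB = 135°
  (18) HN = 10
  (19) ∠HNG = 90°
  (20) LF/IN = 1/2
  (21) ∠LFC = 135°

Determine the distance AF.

Step 1: By the law of cosines on triangle ANF: AF² = 15² + 9² − 2·15·9·cos(60°) = 171, so AF = 3·√19.

Therefore, the length of AF = 3·√19.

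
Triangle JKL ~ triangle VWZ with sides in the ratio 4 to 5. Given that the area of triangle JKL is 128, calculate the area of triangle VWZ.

Area ratio = (4/5)^2 = 16/25. Area of VWZ = 128 * 25/16 = 200.

200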